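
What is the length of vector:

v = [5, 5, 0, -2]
7.348

||v||₂ = √((5)² + (5)² + (0)² + (-2)²) = √54 = 7.348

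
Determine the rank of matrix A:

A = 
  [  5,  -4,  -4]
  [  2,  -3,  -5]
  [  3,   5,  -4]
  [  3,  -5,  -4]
rank(A) = 3

Row reduce:
R2 → R2 - (2/5)·R1
R3 → R3 - (3/5)·R1
R4 → R4 - (3/5)·R1
R3 → R3 + (37/7)·R2
R4 → R4 - (13/7)·R2
R4 → R4 + (33/137)·R3
REF = 
  [     5,     -4,     -4]
  [     0,   -7/5,  -17/5]
  [     0,      0, -137/7]
  [     0,      0,      0]
Pivot columns: 1, 2, 3 → 3 pivots.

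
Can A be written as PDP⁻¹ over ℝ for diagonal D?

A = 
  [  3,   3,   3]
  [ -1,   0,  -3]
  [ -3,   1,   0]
No

Characteristic polynomial: det(λI - A) = λ³ - 3λ² + 15λ - 33
By the rational root theorem any rational root is an integer dividing 33; none of those is a root, so p(λ) has no rational roots and hence (being an irreducible cubic) no repeated roots.
Discriminant of the cubic: Δ = -17712
Δ < 0 ⇒ one real eigenvalue and a complex-conjugate pair: λ ≈ 0.2873 + 3.677i, 0.2873 - 3.677i, 2.425
Has complex eigenvalues (not diagonalizable over ℝ).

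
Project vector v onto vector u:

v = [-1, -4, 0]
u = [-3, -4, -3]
proj_u(v) = [-57/34, -38/17, -57/34]

v·u = (-1)(-3) + (-4)(-4) + (0)(-3) = 19
u·u = (-3)² + (-4)² + (-3)² = 34
proj_u(v) = (v·u / u·u) × u = (19/34) × u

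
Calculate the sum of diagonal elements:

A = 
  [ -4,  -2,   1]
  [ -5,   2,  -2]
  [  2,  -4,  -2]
-4

tr(A) = -4 + 2 + -2 = -4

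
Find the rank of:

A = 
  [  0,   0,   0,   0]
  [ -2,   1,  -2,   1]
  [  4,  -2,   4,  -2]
rank(A) = 1

Row reduce:
Swap R1 ↔ R2
R3 → R3 + (2)·R1
REF = 
  [ -2,   1,  -2,   1]
  [  0,   0,   0,   0]
  [  0,   0,   0,   0]
Pivot columns: 1 → 1 pivot.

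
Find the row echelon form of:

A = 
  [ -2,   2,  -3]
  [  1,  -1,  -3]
Row operations:
R2 → R2 + (1/2)·R1

Resulting echelon form:
REF = 
  [  -2,    2,   -3]
  [   0,    0, -9/2]

Rank = 2 (number of non-zero pivot rows).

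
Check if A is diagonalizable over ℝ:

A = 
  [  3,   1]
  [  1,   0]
Yes

tr(A) = 3, det(A) = -1
Characteristic polynomial: λ² - tr(A)λ + det(A) = λ² - 3λ - 1
λ² - 3λ - 1 = 0  ⇒  λ = (3 ± √((-3)² - 4·(-1)))/2 = (3 ± √(13))/2
  = (3 + √13)/2,  (3 - √13)/2
Eigenvalues: (3 + √13)/2, (3 - √13)/2  (≈ 3.303, -0.3028)
The two irrational eigenvalues are distinct (simple), so each has alg. mult. = geom. mult. = 1.
Sum of geometric multiplicities equals n, so A has n independent eigenvectors.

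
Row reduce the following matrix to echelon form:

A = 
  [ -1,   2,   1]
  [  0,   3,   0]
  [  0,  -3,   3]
Row operations:
R3 → R3 + (1)·R2

Resulting echelon form:
REF = 
  [ -1,   2,   1]
  [  0,   3,   0]
  [  0,   0,   3]

Rank = 3 (number of non-zero pivot rows).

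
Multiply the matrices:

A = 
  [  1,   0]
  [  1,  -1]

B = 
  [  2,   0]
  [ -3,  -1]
A is 2×2 and B is 2×2, so AB is 2×2. Each entry is (row of A)·(column of B):
AB[1,1] = (1)(2) + (0)(-3) = 2
AB[1,2] = (1)(0) + (0)(-1) = 0
AB[2,1] = (1)(2) + (-1)(-3) = 5
AB[2,2] = (1)(0) + (-1)(-1) = 1

AB = 
  [  2,   0]
  [  5,   1]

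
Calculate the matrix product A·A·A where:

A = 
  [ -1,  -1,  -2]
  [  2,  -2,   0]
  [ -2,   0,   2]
A² = A·A:
A²[1,1] = (-1)(-1) + (-1)(2) + (-2)(-2) = 3
A²[1,2] = (-1)(-1) + (-1)(-2) + (-2)(0) = 3
A²[1,3] = (-1)(-2) + (-1)(0) + (-2)(2) = -2
A²[2,1] = (2)(-1) + (-2)(2) + (0)(-2) = -6
A²[2,2] = (2)(-1) + (-2)(-2) + (0)(0) = 2
A²[2,3] = (2)(-2) + (-2)(0) + (0)(2) = -4
A²[3,1] = (-2)(-1) + (0)(2) + (2)(-2) = -2
A²[3,2] = (-2)(-1) + (0)(-2) + (2)(0) = 2
A²[3,3] = (-2)(-2) + (0)(0) + (2)(2) = 8
A² = 
  [  3,   3,  -2]
  [ -6,   2,  -4]
  [ -2,   2,   8]

A^3 = A^2·A:
A^3[1,1] = (3)(-1) + (3)(2) + (-2)(-2) = 7
A^3[1,2] = (3)(-1) + (3)(-2) + (-2)(0) = -9
A^3[1,3] = (3)(-2) + (3)(0) + (-2)(2) = -10
A^3[2,1] = (-6)(-1) + (2)(2) + (-4)(-2) = 18
A^3[2,2] = (-6)(-1) + (2)(-2) + (-4)(0) = 2
A^3[2,3] = (-6)(-2) + (2)(0) + (-4)(2) = 4
A^3[3,1] = (-2)(-1) + (2)(2) + (8)(-2) = -10
A^3[3,2] = (-2)(-1) + (2)(-2) + (8)(0) = -2
A^3[3,3] = (-2)(-2) + (2)(0) + (8)(2) = 20
A^3 = 
  [  7,  -9, -10]
  [ 18,   2,   4]
  [-10,  -2,  20]

Therefore
A^3 = 
  [  7,  -9, -10]
  [ 18,   2,   4]
  [-10,  -2,  20]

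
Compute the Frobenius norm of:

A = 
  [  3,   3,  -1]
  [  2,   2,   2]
||A||_F = 5.568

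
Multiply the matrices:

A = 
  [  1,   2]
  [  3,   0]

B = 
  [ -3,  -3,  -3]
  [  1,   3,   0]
A is 2×2 and B is 2×3, so AB is 2×3. Each entry is (row of A)·(column of B):
AB[1,1] = (1)(-3) + (2)(1) = -1
AB[1,2] = (1)(-3) + (2)(3) = 3
AB[1,3] = (1)(-3) + (2)(0) = -3
AB[2,1] = (3)(-3) + (0)(1) = -9
AB[2,2] = (3)(-3) + (0)(3) = -9
AB[2,3] = (3)(-3) + (0)(0) = -9

AB = 
  [ -1,   3,  -3]
  [ -9,  -9,  -9]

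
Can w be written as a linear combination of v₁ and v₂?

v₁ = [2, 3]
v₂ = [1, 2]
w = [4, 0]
Yes

Form the augmented matrix and row-reduce:
[v₁|v₂|w] = 
  [  2,   1,   4]
  [  3,   2,   0]
R2 → R2 - (3/2)·R1
REF = 
  [  2,   1,   4]
  [  0, 1/2,  -6]

No row of the form [0 0 | nonzero], so the system is consistent. Back-substitution gives c₁ = 8, c₂ = -12: w = (8)·v₁ + (-12)·v₂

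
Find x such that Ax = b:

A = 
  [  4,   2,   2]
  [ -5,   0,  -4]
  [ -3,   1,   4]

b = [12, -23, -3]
x = [3, -2, 2]

Row reduce the augmented matrix [A|b]:
R2 → R2 + (5/4)·R1
R3 → R3 + (3/4)·R1
R3 → R3 - (1)·R2
REF = 
  [   4,    2,    2,   12]
  [   0,  5/2, -3/2,   -8]
  [   0,    0,    7,   14]

Back-substitution:
x₃ = 14 / 7 = 2
x₂ = (-8 - (-3/2)(2)) / (5/2) = -2
x₁ = (12 - (2)(-2) - (2)(2)) / 4 = 3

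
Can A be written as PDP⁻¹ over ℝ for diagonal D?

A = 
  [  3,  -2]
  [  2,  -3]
Yes

tr(A) = 0, det(A) = -5
Characteristic polynomial: λ² - tr(A)λ + det(A) = λ² - 5
λ² - 5 = 0  ⇒  λ = (0 ± √((0)² - 4·(-5)))/2 = (0 ± √(20))/2
  = √5,  -√5
Eigenvalues: √5, -√5  (≈ 2.236, -2.236)
The two irrational eigenvalues are distinct (simple), so each has alg. mult. = geom. mult. = 1.
Sum of geometric multiplicities equals n, so A has n independent eigenvectors.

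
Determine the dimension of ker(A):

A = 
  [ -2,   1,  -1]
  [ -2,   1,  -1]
nullity(A) = 2

Row reduce:
R2 → R2 - (1)·R1
REF = 
  [ -2,   1,  -1]
  [  0,   0,   0]
Pivot columns: 1 → 1 pivot.
rank(A) = 1, so nullity(A) = 3 - 1 = 2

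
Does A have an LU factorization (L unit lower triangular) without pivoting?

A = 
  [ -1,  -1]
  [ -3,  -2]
Yes.
A[1,1] = -1 ≠ 0, so Gaussian elimination proceeds without a row swap: multiplier ℓ₂₁ = (-3)/(-1) = 3, and U[2,2] = -2 - (3)(-1) = 1.
L = 
  [  1,   0]
  [  3,   1]
U = 
  [ -1,  -1]
  [  0,   1]
Check row 2 of LU: [(3)(-1), (3)(-1) + 1] = [-3, -2] = row 2 of A ✓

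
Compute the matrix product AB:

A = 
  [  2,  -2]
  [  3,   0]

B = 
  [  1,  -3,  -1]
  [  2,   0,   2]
A is 2×2 and B is 2×3, so AB is 2×3. Each entry is (row of A)·(column of B):
AB[1,1] = (2)(1) + (-2)(2) = -2
AB[1,2] = (2)(-3) + (-2)(0) = -6
AB[1,3] = (2)(-1) + (-2)(2) = -6
AB[2,1] = (3)(1) + (0)(2) = 3
AB[2,2] = (3)(-3) + (0)(0) = -9
AB[2,3] = (3)(-1) + (0)(2) = -3

AB = 
  [ -2,  -6,  -6]
  [  3,  -9,  -3]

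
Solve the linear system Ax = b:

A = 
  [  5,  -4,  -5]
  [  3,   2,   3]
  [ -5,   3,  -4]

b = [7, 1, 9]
x = [1, 2, -2]

Row reduce the augmented matrix [A|b]:
R2 → R2 - (3/5)·R1
R3 → R3 + (1)·R1
R3 → R3 + (5/22)·R2
REF = 
  [     5,     -4,     -5,      7]
  [     0,   22/5,      6,  -16/5]
  [     0,      0, -84/11, 168/11]

Back-substitution:
x₃ = (168/11) / (-84/11) = -2
x₂ = (-16/5 - (6)(-2)) / (22/5) = 2
x₁ = (7 - (-4)(2) - (-5)(-2)) / 5 = 1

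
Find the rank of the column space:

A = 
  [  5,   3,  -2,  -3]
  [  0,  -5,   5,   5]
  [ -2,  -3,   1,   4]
Row reduce:
R3 → R3 + (2/5)·R1
R3 → R3 - (9/25)·R2
REF = 
  [   5,    3,   -2,   -3]
  [   0,   -5,    5,    5]
  [   0,    0, -8/5,    1]
Pivot columns: 1, 2, 3 → 3 pivots.
dim(Col(A)) = number of pivot columns = 3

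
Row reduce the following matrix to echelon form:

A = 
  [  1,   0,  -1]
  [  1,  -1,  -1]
Row operations:
R2 → R2 - (1)·R1

Resulting echelon form:
REF = 
  [  1,   0,  -1]
  [  0,  -1,   0]

Rank = 2 (number of non-zero pivot rows).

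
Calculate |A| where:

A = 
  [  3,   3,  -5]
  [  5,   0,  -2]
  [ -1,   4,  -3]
-25

Cofactor expansion along row 1:
det(A) = (3)·((0)(-3) - (-2)(4)) - (3)·((5)(-3) - (-2)(-1)) + (-5)·((5)(4) - (0)(-1))
  = (3)(8) - (3)(-17) + (-5)(20)
  = -25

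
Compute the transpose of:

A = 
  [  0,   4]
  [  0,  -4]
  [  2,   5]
Aᵀ = 
  [  0,   0,   2]
  [  4,  -4,   5]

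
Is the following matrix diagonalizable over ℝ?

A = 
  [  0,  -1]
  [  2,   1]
No

tr(A) = 1, det(A) = 2
Characteristic polynomial: λ² - tr(A)λ + det(A) = λ² - λ + 2
λ² - λ + 2 = 0  ⇒  λ = (1 ± √((-1)² - 4·(2)))/2 = (1 ± √(-7))/2
  = (1 + i√7)/2,  (1 - i√7)/2
Eigenvalues: (1 + i√7)/2, (1 - i√7)/2  (≈ 0.5 + 1.323i, 0.5 - 1.323i)
Has complex eigenvalues (not diagonalizable over ℝ).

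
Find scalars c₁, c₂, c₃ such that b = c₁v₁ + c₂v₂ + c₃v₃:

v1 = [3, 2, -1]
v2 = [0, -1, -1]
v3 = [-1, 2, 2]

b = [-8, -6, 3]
c1 = -3, c2 = -2, c3 = -1

b = -3·v1 + -2·v2 + -1·v3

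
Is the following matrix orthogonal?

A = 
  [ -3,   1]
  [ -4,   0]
No

AᵀA = 
  [ 25,  -3]
  [ -3,   1]
≠ I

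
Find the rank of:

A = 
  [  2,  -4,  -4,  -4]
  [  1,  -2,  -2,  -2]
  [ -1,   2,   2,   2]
Row reduce:
R2 → R2 - (1/2)·R1
R3 → R3 + (1/2)·R1
REF = 
  [  2,  -4,  -4,  -4]
  [  0,   0,   0,   0]
  [  0,   0,   0,   0]
Pivot columns: 1 → 1 pivot.

rank(A) = 1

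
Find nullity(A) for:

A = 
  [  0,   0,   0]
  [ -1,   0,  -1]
nullity(A) = 2

Row reduce:
Swap R1 ↔ R2
REF = 
  [ -1,   0,  -1]
  [  0,   0,   0]
Pivot columns: 1 → 1 pivot.
rank(A) = 1, so nullity(A) = 3 - 1 = 2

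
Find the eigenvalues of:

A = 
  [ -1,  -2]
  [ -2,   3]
λ = 1 + 2√2, 1 - 2√2  (≈ 3.828, -1.828)

tr(A) = 2, det(A) = -7
Characteristic polynomial: λ² - tr(A)λ + det(A) = λ² - 2λ - 7
λ² - 2λ - 7 = 0  ⇒  λ = (2 ± √((-2)² - 4·(-7)))/2 = (2 ± √(32))/2
  = 1 + 2√2,  1 - 2√2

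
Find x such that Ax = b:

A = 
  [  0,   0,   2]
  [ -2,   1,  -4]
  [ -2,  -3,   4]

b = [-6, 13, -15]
x = [0, 1, -3]

Row reduce the augmented matrix [A|b]:
Swap R1 ↔ R2
R3 → R3 - (1)·R1
Swap R2 ↔ R3
REF = 
  [ -2,   1,  -4,  13]
  [  0,  -4,   8, -28]
  [  0,   0,   2,  -6]

Back-substitution:
x₃ = (-6) / 2 = -3
x₂ = (-28 - (8)(-3)) / (-4) = 1
x₁ = (13 - (1)(1) - (-4)(-3)) / (-2) = 0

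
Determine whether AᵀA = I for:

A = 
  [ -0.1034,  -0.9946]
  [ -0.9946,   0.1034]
Yes

AᵀA = 
  [  0.9999,   0]
  [  0,   0.9999]
≈ I (equal to I up to the 4-dp rounding of the entries)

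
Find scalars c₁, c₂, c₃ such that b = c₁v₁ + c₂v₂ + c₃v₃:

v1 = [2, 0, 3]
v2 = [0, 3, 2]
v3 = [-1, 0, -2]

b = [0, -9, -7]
c1 = 1, c2 = -3, c3 = 2

b = 1·v1 + -3·v2 + 2·v3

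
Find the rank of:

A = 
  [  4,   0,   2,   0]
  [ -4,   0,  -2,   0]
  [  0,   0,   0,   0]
Row reduce:
R2 → R2 + (1)·R1
REF = 
  [  4,   0,   2,   0]
  [  0,   0,   0,   0]
  [  0,   0,   0,   0]
Pivot columns: 1 → 1 pivot.

rank(A) = 1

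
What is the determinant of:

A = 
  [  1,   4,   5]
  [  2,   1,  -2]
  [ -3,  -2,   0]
Cofactor expansion along row 1:
det(A) = (1)·((1)(0) - (-2)(-2)) - (4)·((2)(0) - (-2)(-3)) + (5)·((2)(-2) - (1)(-3))
  = (1)(-4) - (4)(-6) + (5)(-1)
  = 15

det(A) = 15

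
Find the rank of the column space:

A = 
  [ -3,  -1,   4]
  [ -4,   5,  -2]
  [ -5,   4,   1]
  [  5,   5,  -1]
Row reduce:
R2 → R2 - (4/3)·R1
R3 → R3 - (5/3)·R1
R4 → R4 + (5/3)·R1
R3 → R3 - (17/19)·R2
R4 → R4 - (10/19)·R2
R4 → R4 - (181/17)·R3
REF = 
  [   -3,    -1,     4]
  [    0,  19/3, -22/3]
  [    0,     0, 17/19]
  [    0,     0,     0]
Pivot columns: 1, 2, 3 → 3 pivots.
dim(Col(A)) = number of pivot columns = 3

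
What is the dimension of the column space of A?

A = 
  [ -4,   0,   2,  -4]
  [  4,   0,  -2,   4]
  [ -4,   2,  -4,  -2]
dim(Col(A)) = 2

Row reduce:
R2 → R2 + (1)·R1
R3 → R3 - (1)·R1
Swap R2 ↔ R3
REF = 
  [ -4,   0,   2,  -4]
  [  0,   2,  -6,   2]
  [  0,   0,   0,   0]
Pivot columns: 1, 2 → 2 pivots.
dim(Col(A)) = number of pivot columns = 2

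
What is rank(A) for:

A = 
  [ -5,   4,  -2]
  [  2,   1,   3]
rank(A) = 2

Row reduce:
R2 → R2 + (2/5)·R1
REF = 
  [  -5,    4,   -2]
  [   0, 13/5, 11/5]
Pivot columns: 1, 2 → 2 pivots.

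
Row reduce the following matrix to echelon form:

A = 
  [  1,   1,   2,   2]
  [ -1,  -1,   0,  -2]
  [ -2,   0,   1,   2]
Row operations:
R2 → R2 + (1)·R1
R3 → R3 + (2)·R1
Swap R2 ↔ R3

Resulting echelon form:
REF = 
  [  1,   1,   2,   2]
  [  0,   2,   5,   6]
  [  0,   0,   2,   0]

Rank = 3 (number of non-zero pivot rows).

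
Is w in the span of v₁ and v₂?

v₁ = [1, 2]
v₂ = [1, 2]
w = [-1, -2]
Yes

Form the augmented matrix and row-reduce:
[v₁|v₂|w] = 
  [  1,   1,  -1]
  [  2,   2,  -2]
R2 → R2 - (2)·R1
REF = 
  [  1,   1,  -1]
  [  0,   0,   0]

No row of the form [0 0 | nonzero], so the system is consistent. Back-substitution gives c₁ = -1, c₂ = 0: w = (-1)·v₁ + (0)·v₂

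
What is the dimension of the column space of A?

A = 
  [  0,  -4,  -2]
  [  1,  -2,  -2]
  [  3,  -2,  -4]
dim(Col(A)) = 2

Row reduce:
Swap R1 ↔ R2
R3 → R3 - (3)·R1
R3 → R3 + (1)·R2
REF = 
  [  1,  -2,  -2]
  [  0,  -4,  -2]
  [  0,   0,   0]
Pivot columns: 1, 2 → 2 pivots.
dim(Col(A)) = number of pivot columns = 2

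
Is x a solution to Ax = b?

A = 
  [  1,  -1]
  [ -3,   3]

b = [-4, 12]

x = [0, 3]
No

Ax = [-3, 9] ≠ b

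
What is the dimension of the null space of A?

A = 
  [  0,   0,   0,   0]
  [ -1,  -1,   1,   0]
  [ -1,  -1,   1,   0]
nullity(A) = 3

Row reduce:
Swap R1 ↔ R2
R3 → R3 - (1)·R1
REF = 
  [ -1,  -1,   1,   0]
  [  0,   0,   0,   0]
  [  0,   0,   0,   0]
Pivot columns: 1 → 1 pivot.
rank(A) = 1, so nullity(A) = 4 - 1 = 3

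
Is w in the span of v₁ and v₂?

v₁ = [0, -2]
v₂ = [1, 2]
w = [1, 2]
Yes

Form the augmented matrix and row-reduce:
[v₁|v₂|w] = 
  [  0,   1,   1]
  [ -2,   2,   2]
Swap R1 ↔ R2
REF = 
  [ -2,   2,   2]
  [  0,   1,   1]

No row of the form [0 0 | nonzero], so the system is consistent. Back-substitution gives c₁ = 0, c₂ = 1: w = (0)·v₁ + (1)·v₂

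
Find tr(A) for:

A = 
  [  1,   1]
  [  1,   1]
2

tr(A) = 1 + 1 = 2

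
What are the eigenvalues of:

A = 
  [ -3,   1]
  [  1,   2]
λ = (-1 + √29)/2, (-1 - √29)/2  (≈ 2.193, -3.193)

tr(A) = -1, det(A) = -7
Characteristic polynomial: λ² - tr(A)λ + det(A) = λ² + λ - 7
λ² + λ - 7 = 0  ⇒  λ = (-1 ± √((1)² - 4·(-7)))/2 = (-1 ± √(29))/2
  = (-1 + √29)/2,  (-1 - √29)/2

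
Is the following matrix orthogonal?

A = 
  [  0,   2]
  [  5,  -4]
No

AᵀA = 
  [ 25, -20]
  [-20,  20]
≠ I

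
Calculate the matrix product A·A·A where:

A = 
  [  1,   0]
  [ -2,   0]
A² = A·A:
A²[1,1] = (1)(1) + (0)(-2) = 1
A²[1,2] = (1)(0) + (0)(0) = 0
A²[2,1] = (-2)(1) + (0)(-2) = -2
A²[2,2] = (-2)(0) + (0)(0) = 0
A² = 
  [  1,   0]
  [ -2,   0]

A^3 = A^2·A:
A^3[1,1] = (1)(1) + (0)(-2) = 1
A^3[1,2] = (1)(0) + (0)(0) = 0
A^3[2,1] = (-2)(1) + (0)(-2) = -2
A^3[2,2] = (-2)(0) + (0)(0) = 0
A^3 = 
  [  1,   0]
  [ -2,   0]

Therefore
A^3 = 
  [  1,   0]
  [ -2,   0]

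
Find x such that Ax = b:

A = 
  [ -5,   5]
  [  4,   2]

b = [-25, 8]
x = [3, -2]

Row reduce the augmented matrix [A|b]:
R2 → R2 + (4/5)·R1
REF = 
  [ -5,   5, -25]
  [  0,   6, -12]

Back-substitution:
x₂ = (-12) / 6 = -2
x₁ = (-25 - (5)(-2)) / (-5) = 3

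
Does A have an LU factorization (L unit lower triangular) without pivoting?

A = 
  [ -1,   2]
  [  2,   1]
Yes.
A[1,1] = -1 ≠ 0, so Gaussian elimination proceeds without a row swap: multiplier ℓ₂₁ = (2)/(-1) = -2, and U[2,2] = 1 - (-2)(2) = 5.
L = 
  [  1,   0]
  [ -2,   1]
U = 
  [ -1,   2]
  [  0,   5]
Check row 2 of LU: [(-2)(-1), (-2)(2) + 5] = [2, 1] = row 2 of A ✓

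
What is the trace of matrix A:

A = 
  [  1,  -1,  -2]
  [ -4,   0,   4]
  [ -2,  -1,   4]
5

tr(A) = 1 + 0 + 4 = 5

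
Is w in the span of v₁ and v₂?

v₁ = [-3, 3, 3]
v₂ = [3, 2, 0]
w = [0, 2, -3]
No

Form the augmented matrix and row-reduce:
[v₁|v₂|w] = 
  [ -3,   3,   0]
  [  3,   2,   2]
  [  3,   0,  -3]
R2 → R2 + (1)·R1
R3 → R3 + (1)·R1
R3 → R3 - (3/5)·R2
REF = 
  [   -3,     3,     0]
  [    0,     5,     2]
  [    0,     0, -21/5]

Row 3 reads [0 0 | -21/5], i.e. 0 = -21/5, so the system is inconsistent and w ∉ span{v₁, v₂}.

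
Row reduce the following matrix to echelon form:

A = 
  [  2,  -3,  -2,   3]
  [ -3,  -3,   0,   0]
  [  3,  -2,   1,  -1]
Row operations:
R2 → R2 + (3/2)·R1
R3 → R3 - (3/2)·R1
R3 → R3 + (1/3)·R2

Resulting echelon form:
REF = 
  [    2,    -3,    -2,     3]
  [    0, -15/2,    -3,   9/2]
  [    0,     0,     3,    -4]

Rank = 3 (number of non-zero pivot rows).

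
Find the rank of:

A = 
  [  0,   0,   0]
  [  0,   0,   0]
Row reduce:
(no row operations needed)
REF = 
  [  0,   0,   0]
  [  0,   0,   0]
Pivot columns: none → 0 pivots.

rank(A) = 0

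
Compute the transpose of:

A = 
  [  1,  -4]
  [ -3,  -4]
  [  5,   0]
Aᵀ = 
  [  1,  -3,   5]
  [ -4,  -4,   0]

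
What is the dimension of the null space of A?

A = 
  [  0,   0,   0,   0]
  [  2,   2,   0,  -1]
nullity(A) = 3

Row reduce:
Swap R1 ↔ R2
REF = 
  [  2,   2,   0,  -1]
  [  0,   0,   0,   0]
Pivot columns: 1 → 1 pivot.
rank(A) = 1, so nullity(A) = 4 - 1 = 3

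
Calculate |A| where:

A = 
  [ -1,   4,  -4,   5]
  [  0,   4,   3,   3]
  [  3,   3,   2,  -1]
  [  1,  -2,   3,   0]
270

Cofactor expansion along row 1: det(A) = a₁₁M₁₁ - a₁₂M₁₂ + a₁₃M₁₃ - a₁₄M₁₄

M₁₁ = det[[4, 3, 3]; [3, 2, -1]; [-2, 3, 0]]
  = (4)·((2)(0) - (-1)(3)) - (3)·((3)(0) - (-1)(-2)) + (3)·((3)(3) - (2)(-2))
  = (4)(3) - (3)(-2) + (3)(13)
  = 57
M₁₂ = det[[0, 3, 3]; [3, 2, -1]; [1, 3, 0]]
  = (0)·((2)(0) - (-1)(3)) - (3)·((3)(0) - (-1)(1)) + (3)·((3)(3) - (2)(1))
  = (0)(3) - (3)(1) + (3)(7)
  = 18
M₁₃ = det[[0, 4, 3]; [3, 3, -1]; [1, -2, 0]]
  = (0)·((3)(0) - (-1)(-2)) - (4)·((3)(0) - (-1)(1)) + (3)·((3)(-2) - (3)(1))
  = (0)(-2) - (4)(1) + (3)(-9)
  = -31
M₁₄ = det[[0, 4, 3]; [3, 3, 2]; [1, -2, 3]]
  = (0)·((3)(3) - (2)(-2)) - (4)·((3)(3) - (2)(1)) + (3)·((3)(-2) - (3)(1))
  = (0)(13) - (4)(7) + (3)(-9)
  = -55

det(A) = (-1)(57) - (4)(18) + (-4)(-31) - (5)(-55) = 270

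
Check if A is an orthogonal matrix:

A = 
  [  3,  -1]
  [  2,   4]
No

AᵀA = 
  [ 13,   5]
  [  5,  17]
≠ I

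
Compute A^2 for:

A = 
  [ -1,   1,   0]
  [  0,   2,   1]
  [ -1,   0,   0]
A² = A·A:
A²[1,1] = (-1)(-1) + (1)(0) + (0)(-1) = 1
A²[1,2] = (-1)(1) + (1)(2) + (0)(0) = 1
A²[1,3] = (-1)(0) + (1)(1) + (0)(0) = 1
A²[2,1] = (0)(-1) + (2)(0) + (1)(-1) = -1
A²[2,2] = (0)(1) + (2)(2) + (1)(0) = 4
A²[2,3] = (0)(0) + (2)(1) + (1)(0) = 2
A²[3,1] = (-1)(-1) + (0)(0) + (0)(-1) = 1
A²[3,2] = (-1)(1) + (0)(2) + (0)(0) = -1
A²[3,3] = (-1)(0) + (0)(1) + (0)(0) = 0
A² = 
  [  1,   1,   1]
  [ -1,   4,   2]
  [  1,  -1,   0]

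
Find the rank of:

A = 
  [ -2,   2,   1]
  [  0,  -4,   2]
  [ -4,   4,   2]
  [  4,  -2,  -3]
rank(A) = 2

Row reduce:
R3 → R3 - (2)·R1
R4 → R4 + (2)·R1
R4 → R4 + (1/2)·R2
REF = 
  [ -2,   2,   1]
  [  0,  -4,   2]
  [  0,   0,   0]
  [  0,   0,   0]
Pivot columns: 1, 2 → 2 pivots.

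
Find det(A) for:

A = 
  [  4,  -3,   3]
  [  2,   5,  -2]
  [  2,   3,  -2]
Cofactor expansion along row 1:
det(A) = (4)·((5)(-2) - (-2)(3)) - (-3)·((2)(-2) - (-2)(2)) + (3)·((2)(3) - (5)(2))
  = (4)(-4) - (-3)(0) + (3)(-4)
  = -28

det(A) = -28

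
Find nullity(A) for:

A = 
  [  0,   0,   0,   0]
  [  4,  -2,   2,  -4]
nullity(A) = 3

Row reduce:
Swap R1 ↔ R2
REF = 
  [  4,  -2,   2,  -4]
  [  0,   0,   0,   0]
Pivot columns: 1 → 1 pivot.
rank(A) = 1, so nullity(A) = 4 - 1 = 3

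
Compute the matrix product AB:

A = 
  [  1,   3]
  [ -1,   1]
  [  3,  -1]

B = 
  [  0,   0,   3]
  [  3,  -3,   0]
AB = 
  [  9,  -9,   3]
  [  3,  -3,  -3]
  [ -3,   3,   9]

A is 3×2 and B is 2×3, so AB is 3×3. Each entry is (row of A)·(column of B):
AB[1,1] = (1)(0) + (3)(3) = 9
AB[1,2] = (1)(0) + (3)(-3) = -9
AB[1,3] = (1)(3) + (3)(0) = 3
AB[2,1] = (-1)(0) + (1)(3) = 3
AB[2,2] = (-1)(0) + (1)(-3) = -3
AB[2,3] = (-1)(3) + (1)(0) = -3
AB[3,1] = (3)(0) + (-1)(3) = -3
AB[3,2] = (3)(0) + (-1)(-3) = 3
AB[3,3] = (3)(3) + (-1)(0) = 9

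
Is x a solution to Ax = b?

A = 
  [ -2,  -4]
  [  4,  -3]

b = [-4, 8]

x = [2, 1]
No

Ax = [-8, 5] ≠ b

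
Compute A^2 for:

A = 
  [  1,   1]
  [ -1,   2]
A² = A·A:
A²[1,1] = (1)(1) + (1)(-1) = 0
A²[1,2] = (1)(1) + (1)(2) = 3
A²[2,1] = (-1)(1) + (2)(-1) = -3
A²[2,2] = (-1)(1) + (2)(2) = 3
A² = 
  [  0,   3]
  [ -3,   3]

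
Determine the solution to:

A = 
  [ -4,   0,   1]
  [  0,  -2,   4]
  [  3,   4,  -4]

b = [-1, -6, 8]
Row reduce the augmented matrix [A|b]:
R3 → R3 + (3/4)·R1
R3 → R3 + (2)·R2
REF = 
  [   -4,     0,     1,    -1]
  [    0,    -2,     4,    -6]
  [    0,     0,  19/4, -19/4]

Back-substitution:
x₃ = (-19/4) / (19/4) = -1
x₂ = (-6 - (4)(-1)) / (-2) = 1
x₁ = (-1 - (0)(1) - (1)(-1)) / (-4) = 0

x = [0, 1, -1]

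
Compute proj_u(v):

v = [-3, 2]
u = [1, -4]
v·u = (-3)(1) + (2)(-4) = -11
u·u = (1)² + (-4)² = 17
proj_u(v) = (v·u / u·u) × u = (-11/17) × u

proj_u(v) = [-11/17, 44/17]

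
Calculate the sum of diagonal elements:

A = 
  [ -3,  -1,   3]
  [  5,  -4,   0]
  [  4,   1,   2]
-5

tr(A) = -3 + -4 + 2 = -5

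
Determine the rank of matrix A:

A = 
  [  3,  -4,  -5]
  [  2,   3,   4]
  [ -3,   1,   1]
rank(A) = 3

Row reduce:
R2 → R2 - (2/3)·R1
R3 → R3 + (1)·R1
R3 → R3 + (9/17)·R2
REF = 
  [    3,    -4,    -5]
  [    0,  17/3,  22/3]
  [    0,     0, -2/17]
Pivot columns: 1, 2, 3 → 3 pivots.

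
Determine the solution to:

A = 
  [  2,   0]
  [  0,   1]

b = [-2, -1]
Row reduce the augmented matrix [A|b]:
(already in echelon form)
REF = 
  [  2,   0,  -2]
  [  0,   1,  -1]

Back-substitution:
x₂ = (-1) / 1 = -1
x₁ = (-2 - (0)(-1)) / 2 = -1

x = [-1, -1]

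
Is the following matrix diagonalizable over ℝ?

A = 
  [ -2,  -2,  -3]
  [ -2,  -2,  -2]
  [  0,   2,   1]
No

Characteristic polynomial: det(λI - A) = λ³ + 3λ² - 4
Testing integer divisors of the constant term: p(1) = 0, so (λ - 1) is a factor:
p(λ) = (λ - 1)(λ² + 4λ + 4)
λ² + 4λ + 4 = (λ + 2)²
Eigenvalues: 1, -2, -2
λ=-2: alg. mult. = 2, geom. mult. = 3 - rank(A - (-2)I) = 3 - 2 = 1
λ=1: alg. mult. = 1, geom. mult. = 3 - rank(A - (1)I) = 3 - 2 = 1
Sum of geometric multiplicities = 2 < n = 3, so there aren't enough independent eigenvectors.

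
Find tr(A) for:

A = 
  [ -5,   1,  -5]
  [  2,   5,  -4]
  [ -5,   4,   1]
1

tr(A) = -5 + 5 + 1 = 1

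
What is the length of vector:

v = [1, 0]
1

||v||₂ = √((1)² + (0)²) = √1 = 1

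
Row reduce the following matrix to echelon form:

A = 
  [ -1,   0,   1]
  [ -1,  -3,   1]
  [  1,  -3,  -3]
Row operations:
R2 → R2 - (1)·R1
R3 → R3 + (1)·R1
R3 → R3 - (1)·R2

Resulting echelon form:
REF = 
  [ -1,   0,   1]
  [  0,  -3,   0]
  [  0,   0,  -2]

Rank = 3 (number of non-zero pivot rows).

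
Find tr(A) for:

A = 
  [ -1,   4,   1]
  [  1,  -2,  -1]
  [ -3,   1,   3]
0

tr(A) = -1 + -2 + 3 = 0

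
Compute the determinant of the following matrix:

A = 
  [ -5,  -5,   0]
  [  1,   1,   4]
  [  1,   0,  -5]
-20

Cofactor expansion along row 1:
det(A) = (-5)·((1)(-5) - (4)(0)) - (-5)·((1)(-5) - (4)(1)) + (0)·((1)(0) - (1)(1))
  = (-5)(-5) - (-5)(-9) + (0)(-1)
  = -20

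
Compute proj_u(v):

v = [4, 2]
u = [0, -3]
v·u = (4)(0) + (2)(-3) = -6
u·u = (0)² + (-3)² = 9
proj_u(v) = (v·u / u·u) × u = (-6/9) × u = (-2/3) × u

proj_u(v) = [0, 2]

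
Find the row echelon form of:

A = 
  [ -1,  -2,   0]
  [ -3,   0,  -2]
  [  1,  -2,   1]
Row operations:
R2 → R2 - (3)·R1
R3 → R3 + (1)·R1
R3 → R3 + (2/3)·R2

Resulting echelon form:
REF = 
  [  -1,   -2,    0]
  [   0,    6,   -2]
  [   0,    0, -1/3]

Rank = 3 (number of non-zero pivot rows).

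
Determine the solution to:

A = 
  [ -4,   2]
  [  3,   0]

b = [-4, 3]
x = [1, 0]

Row reduce the augmented matrix [A|b]:
R2 → R2 + (3/4)·R1
REF = 
  [ -4,   2,  -4]
  [  0, 3/2,   0]

Back-substitution:
x₂ = 0 / (3/2) = 0
x₁ = (-4 - (2)(0)) / (-4) = 1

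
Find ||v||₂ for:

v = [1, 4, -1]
4.243

||v||₂ = √((1)² + (4)² + (-1)²) = √18 = 4.243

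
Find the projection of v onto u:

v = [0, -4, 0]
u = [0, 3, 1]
proj_u(v) = [0, -18/5, -6/5]

v·u = (0)(0) + (-4)(3) + (0)(1) = -12
u·u = (0)² + (3)² + (1)² = 10
proj_u(v) = (v·u / u·u) × u = (-12/10) × u = (-6/5) × u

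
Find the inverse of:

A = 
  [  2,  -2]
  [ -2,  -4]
det(A) = (2)(-4) - (-2)(-2) = -12
For a 2×2 matrix, A⁻¹ = (1/det(A)) · [[d, -b], [-c, a]]
    = (-1/12) · [[-4, 2], [2, 2]]

A⁻¹ = 
  [ 1/3, -1/6]
  [-1/6, -1/6]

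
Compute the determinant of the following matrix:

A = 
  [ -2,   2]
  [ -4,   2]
4

For a 2×2 matrix, det = ad - bc = (-2)(2) - (2)(-4) = 4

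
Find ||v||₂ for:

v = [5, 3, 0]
5.831

||v||₂ = √((5)² + (3)² + (0)²) = √34 = 5.831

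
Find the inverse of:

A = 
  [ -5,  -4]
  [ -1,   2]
det(A) = (-5)(2) - (-4)(-1) = -14
For a 2×2 matrix, A⁻¹ = (1/det(A)) · [[d, -b], [-c, a]]
    = (-1/14) · [[2, 4], [1, -5]]

A⁻¹ = 
  [ -1/7,  -2/7]
  [-1/14,  5/14]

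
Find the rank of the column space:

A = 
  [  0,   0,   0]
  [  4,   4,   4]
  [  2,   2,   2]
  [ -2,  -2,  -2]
dim(Col(A)) = 1

Row reduce:
Swap R1 ↔ R2
R3 → R3 - (1/2)·R1
R4 → R4 + (1/2)·R1
REF = 
  [  4,   4,   4]
  [  0,   0,   0]
  [  0,   0,   0]
  [  0,   0,   0]
Pivot columns: 1 → 1 pivot.
dim(Col(A)) = number of pivot columns = 1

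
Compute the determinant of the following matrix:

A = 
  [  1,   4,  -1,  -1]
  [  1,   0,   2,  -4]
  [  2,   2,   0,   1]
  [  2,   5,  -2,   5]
Cofactor expansion along row 1: det(A) = a₁₁M₁₁ - a₁₂M₁₂ + a₁₃M₁₃ - a₁₄M₁₄

M₁₁ = det[[0, 2, -4]; [2, 0, 1]; [5, -2, 5]]
  = (0)·((0)(5) - (1)(-2)) - (2)·((2)(5) - (1)(5)) + (-4)·((2)(-2) - (0)(5))
  = (0)(2) - (2)(5) + (-4)(-4)
  = 6
M₁₂ = det[[1, 2, -4]; [2, 0, 1]; [2, -2, 5]]
  = (1)·((0)(5) - (1)(-2)) - (2)·((2)(5) - (1)(2)) + (-4)·((2)(-2) - (0)(2))
  = (1)(2) - (2)(8) + (-4)(-4)
  = 2
M₁₃ = det[[1, 0, -4]; [2, 2, 1]; [2, 5, 5]]
  = (1)·((2)(5) - (1)(5)) - (0)·((2)(5) - (1)(2)) + (-4)·((2)(5) - (2)(2))
  = (1)(5) - (0)(8) + (-4)(6)
  = -19
M₁₄ = det[[1, 0, 2]; [2, 2, 0]; [2, 5, -2]]
  = (1)·((2)(-2) - (0)(5)) - (0)·((2)(-2) - (0)(2)) + (2)·((2)(5) - (2)(2))
  = (1)(-4) - (0)(-4) + (2)(6)
  = 8

det(A) = (1)(6) - (4)(2) + (-1)(-19) - (-1)(8) = 25

det(A) = 25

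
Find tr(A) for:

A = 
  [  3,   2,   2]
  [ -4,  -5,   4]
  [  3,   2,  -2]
-4

tr(A) = 3 + -5 + -2 = -4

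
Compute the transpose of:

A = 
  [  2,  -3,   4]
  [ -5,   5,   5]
Aᵀ = 
  [  2,  -5]
  [ -3,   5]
  [  4,   5]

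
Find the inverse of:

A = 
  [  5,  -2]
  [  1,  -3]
det(A) = (5)(-3) - (-2)(1) = -13
For a 2×2 matrix, A⁻¹ = (1/det(A)) · [[d, -b], [-c, a]]
    = (-1/13) · [[-3, 2], [-1, 5]]

A⁻¹ = 
  [ 3/13, -2/13]
  [ 1/13, -5/13]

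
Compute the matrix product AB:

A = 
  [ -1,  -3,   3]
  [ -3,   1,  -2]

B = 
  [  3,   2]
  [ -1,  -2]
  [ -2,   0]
A is 2×3 and B is 3×2, so AB is 2×2. Each entry is (row of A)·(column of B):
AB[1,1] = (-1)(3) + (-3)(-1) + (3)(-2) = -6
AB[1,2] = (-1)(2) + (-3)(-2) + (3)(0) = 4
AB[2,1] = (-3)(3) + (1)(-1) + (-2)(-2) = -6
AB[2,2] = (-3)(2) + (1)(-2) + (-2)(0) = -8

AB = 
  [ -6,   4]
  [ -6,  -8]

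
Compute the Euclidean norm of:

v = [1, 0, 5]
5.099

||v||₂ = √((1)² + (0)² + (5)²) = √26 = 5.099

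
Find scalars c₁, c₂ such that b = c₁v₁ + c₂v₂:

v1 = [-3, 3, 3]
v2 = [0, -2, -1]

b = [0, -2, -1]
c1 = 0, c2 = 1

b = 0·v1 + 1·v2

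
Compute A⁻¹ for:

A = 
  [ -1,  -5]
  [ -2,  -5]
det(A) = (-1)(-5) - (-5)(-2) = -5
For a 2×2 matrix, A⁻¹ = (1/det(A)) · [[d, -b], [-c, a]]
    = (-1/5) · [[-5, 5], [2, -1]]

A⁻¹ = 
  [   1,   -1]
  [-2/5,  1/5]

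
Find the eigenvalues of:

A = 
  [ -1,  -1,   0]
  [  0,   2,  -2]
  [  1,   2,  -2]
Characteristic polynomial: det(λI - A) = λ³ + λ² - 2
Testing integer divisors of the constant term: p(1) = 0, so (λ - 1) is a factor:
p(λ) = (λ - 1)(λ² + 2λ + 2)
λ² + 2λ + 2 = 0  ⇒  λ = (-2 ± √((2)² - 4·(2)))/2 = (-2 ± √(-4))/2
  = -1 + i,  -1 - i

λ = 1, -1 + i, -1 - i  (≈ 1, -1 + 1i, -1 - 1i)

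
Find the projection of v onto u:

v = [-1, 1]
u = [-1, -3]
proj_u(v) = [1/5, 3/5]

v·u = (-1)(-1) + (1)(-3) = -2
u·u = (-1)² + (-3)² = 10
proj_u(v) = (v·u / u·u) × u = (-2/10) × u = (-1/5) × u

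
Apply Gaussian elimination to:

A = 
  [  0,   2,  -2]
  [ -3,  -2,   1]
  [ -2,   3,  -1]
Row operations:
Swap R1 ↔ R2
R3 → R3 - (2/3)·R1
R3 → R3 - (13/6)·R2

Resulting echelon form:
REF = 
  [ -3,  -2,   1]
  [  0,   2,  -2]
  [  0,   0, 8/3]

Rank = 3 (number of non-zero pivot rows).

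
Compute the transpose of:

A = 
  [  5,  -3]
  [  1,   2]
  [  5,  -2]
Aᵀ = 
  [  5,   1,   5]
  [ -3,   2,  -2]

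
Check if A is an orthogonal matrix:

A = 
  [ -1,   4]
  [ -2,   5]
No

AᵀA = 
  [  5, -14]
  [-14,  41]
≠ I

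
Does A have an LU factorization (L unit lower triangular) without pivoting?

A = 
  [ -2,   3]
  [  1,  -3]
Yes.
A[1,1] = -2 ≠ 0, so Gaussian elimination proceeds without a row swap: multiplier ℓ₂₁ = (1)/(-2) = -1/2, and U[2,2] = -3 - (-1/2)(3) = -3/2.
L = 
  [   1,    0]
  [-1/2,    1]
U = 
  [  -2,    3]
  [   0, -3/2]
Check row 2 of LU: [(-1/2)(-2), (-1/2)(3) + (-3/2)] = [1, -3] = row 2 of A ✓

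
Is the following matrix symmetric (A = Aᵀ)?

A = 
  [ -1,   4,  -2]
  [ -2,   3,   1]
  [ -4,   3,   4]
No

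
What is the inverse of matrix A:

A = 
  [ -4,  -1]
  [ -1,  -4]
det(A) = (-4)(-4) - (-1)(-1) = 15
For a 2×2 matrix, A⁻¹ = (1/det(A)) · [[d, -b], [-c, a]]
    = (1/15) · [[-4, 1], [1, -4]]

A⁻¹ = 
  [-4/15,  1/15]
  [ 1/15, -4/15]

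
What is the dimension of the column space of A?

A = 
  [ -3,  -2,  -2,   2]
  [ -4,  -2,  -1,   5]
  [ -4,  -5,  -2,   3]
dim(Col(A)) = 3

Row reduce:
R2 → R2 - (4/3)·R1
R3 → R3 - (4/3)·R1
R3 → R3 + (7/2)·R2
REF = 
  [  -3,   -2,   -2,    2]
  [   0,  2/3,  5/3,  7/3]
  [   0,    0, 13/2, 17/2]
Pivot columns: 1, 2, 3 → 3 pivots.
dim(Col(A)) = number of pivot columns = 3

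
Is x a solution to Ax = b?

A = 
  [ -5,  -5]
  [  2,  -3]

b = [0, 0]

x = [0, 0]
Yes

Ax = [0, 0] = b ✓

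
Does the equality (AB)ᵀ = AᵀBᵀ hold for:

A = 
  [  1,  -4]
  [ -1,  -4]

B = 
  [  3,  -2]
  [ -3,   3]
No

(AB)ᵀ = 
  [ 15,   9]
  [-14, -10]

AᵀBᵀ = 
  [  5,  -6]
  [ -4,   0]

The two matrices differ, so (AB)ᵀ ≠ AᵀBᵀ in general. The correct identity is (AB)ᵀ = BᵀAᵀ.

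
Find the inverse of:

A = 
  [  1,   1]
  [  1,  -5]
det(A) = (1)(-5) - (1)(1) = -6
For a 2×2 matrix, A⁻¹ = (1/det(A)) · [[d, -b], [-c, a]]
    = (-1/6) · [[-5, -1], [-1, 1]]

A⁻¹ = 
  [ 5/6,  1/6]
  [ 1/6, -1/6]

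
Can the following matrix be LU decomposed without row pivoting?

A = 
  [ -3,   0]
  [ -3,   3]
Yes.
A[1,1] = -3 ≠ 0, so Gaussian elimination proceeds without a row swap: multiplier ℓ₂₁ = (-3)/(-3) = 1, and U[2,2] = 3 - (1)(0) = 3.
L = 
  [  1,   0]
  [  1,   1]
U = 
  [ -3,   0]
  [  0,   3]
Check row 2 of LU: [(1)(-3), (1)(0) + 3] = [-3, 3] = row 2 of A ✓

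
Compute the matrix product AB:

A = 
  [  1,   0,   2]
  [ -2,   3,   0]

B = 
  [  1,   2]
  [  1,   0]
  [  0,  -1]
AB = 
  [  1,   0]
  [  1,  -4]

A is 2×3 and B is 3×2, so AB is 2×2. Each entry is (row of A)·(column of B):
AB[1,1] = (1)(1) + (0)(1) + (2)(0) = 1
AB[1,2] = (1)(2) + (0)(0) + (2)(-1) = 0
AB[2,1] = (-2)(1) + (3)(1) + (0)(0) = 1
AB[2,2] = (-2)(2) + (3)(0) + (0)(-1) = -4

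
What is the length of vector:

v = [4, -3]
5

||v||₂ = √((4)² + (-3)²) = √25 = 5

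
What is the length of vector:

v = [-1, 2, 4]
4.583

||v||₂ = √((-1)² + (2)² + (4)²) = √21 = 4.583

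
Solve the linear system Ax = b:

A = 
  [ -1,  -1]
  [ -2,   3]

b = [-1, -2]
x = [1, 0]

Row reduce the augmented matrix [A|b]:
R2 → R2 - (2)·R1
REF = 
  [ -1,  -1,  -1]
  [  0,   5,   0]

Back-substitution:
x₂ = 0 / 5 = 0
x₁ = (-1 - (-1)(0)) / (-1) = 1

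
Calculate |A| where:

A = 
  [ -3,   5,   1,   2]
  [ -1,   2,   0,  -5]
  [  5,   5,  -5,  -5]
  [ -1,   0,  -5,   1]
Cofactor expansion along row 1: det(A) = a₁₁M₁₁ - a₁₂M₁₂ + a₁₃M₁₃ - a₁₄M₁₄

M₁₁ = det[[2, 0, -5]; [5, -5, -5]; [0, -5, 1]]
  = (2)·((-5)(1) - (-5)(-5)) - (0)·((5)(1) - (-5)(0)) + (-5)·((5)(-5) - (-5)(0))
  = (2)(-30) - (0)(5) + (-5)(-25)
  = 65
M₁₂ = det[[-1, 0, -5]; [5, -5, -5]; [-1, -5, 1]]
  = (-1)·((-5)(1) - (-5)(-5)) - (0)·((5)(1) - (-5)(-1)) + (-5)·((5)(-5) - (-5)(-1))
  = (-1)(-30) - (0)(0) + (-5)(-30)
  = 180
M₁₃ = det[[-1, 2, -5]; [5, 5, -5]; [-1, 0, 1]]
  = (-1)·((5)(1) - (-5)(0)) - (2)·((5)(1) - (-5)(-1)) + (-5)·((5)(0) - (5)(-1))
  = (-1)(5) - (2)(0) + (-5)(5)
  = -30
M₁₄ = det[[-1, 2, 0]; [5, 5, -5]; [-1, 0, -5]]
  = (-1)·((5)(-5) - (-5)(0)) - (2)·((5)(-5) - (-5)(-1)) + (0)·((5)(0) - (5)(-1))
  = (-1)(-25) - (2)(-30) + (0)(5)
  = 85

det(A) = (-3)(65) - (5)(180) + (1)(-30) - (2)(85) = -1295

det(A) = -1295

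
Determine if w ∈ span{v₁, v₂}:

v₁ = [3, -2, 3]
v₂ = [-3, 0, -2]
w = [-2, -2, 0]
No

Form the augmented matrix and row-reduce:
[v₁|v₂|w] = 
  [  3,  -3,  -2]
  [ -2,   0,  -2]
  [  3,  -2,   0]
R2 → R2 + (2/3)·R1
R3 → R3 - (1)·R1
R3 → R3 + (1/2)·R2
REF = 
  [    3,    -3,    -2]
  [    0,    -2, -10/3]
  [    0,     0,   1/3]

Row 3 reads [0 0 | 1/3], i.e. 0 = 1/3, so the system is inconsistent and w ∉ span{v₁, v₂}.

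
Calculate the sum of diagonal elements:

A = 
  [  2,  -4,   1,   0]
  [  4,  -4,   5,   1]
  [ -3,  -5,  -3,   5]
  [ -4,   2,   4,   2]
-3

tr(A) = 2 + -4 + -3 + 2 = -3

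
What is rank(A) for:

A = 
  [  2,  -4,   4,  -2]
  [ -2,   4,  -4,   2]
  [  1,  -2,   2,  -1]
rank(A) = 1

Row reduce:
R2 → R2 + (1)·R1
R3 → R3 - (1/2)·R1
REF = 
  [  2,  -4,   4,  -2]
  [  0,   0,   0,   0]
  [  0,   0,   0,   0]
Pivot columns: 1 → 1 pivot.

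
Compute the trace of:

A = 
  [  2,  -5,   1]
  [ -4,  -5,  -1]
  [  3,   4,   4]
1

tr(A) = 2 + -5 + 4 = 1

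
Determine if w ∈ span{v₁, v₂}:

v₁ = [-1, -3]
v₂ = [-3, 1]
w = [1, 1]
Yes

Form the augmented matrix and row-reduce:
[v₁|v₂|w] = 
  [ -1,  -3,   1]
  [ -3,   1,   1]
R2 → R2 - (3)·R1
REF = 
  [ -1,  -3,   1]
  [  0,  10,  -2]

No row of the form [0 0 | nonzero], so the system is consistent. Back-substitution gives c₁ = -2/5, c₂ = -1/5: w = (-2/5)·v₁ + (-1/5)·v₂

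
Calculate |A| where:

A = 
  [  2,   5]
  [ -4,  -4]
For a 2×2 matrix, det = ad - bc = (2)(-4) - (5)(-4) = 12

det(A) = 12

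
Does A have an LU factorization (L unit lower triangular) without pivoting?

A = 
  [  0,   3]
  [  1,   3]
No.
A[1,1] = 0 but A[2,1] = 1 ≠ 0. Any LU with L unit lower triangular has (LU)[1,1] = U[1,1] and (LU)[2,1] = L[2,1]·U[1,1]; matching A forces U[1,1] = 0, which then forces (LU)[2,1] = 0 ≠ 1. A row swap (pivoting) is required.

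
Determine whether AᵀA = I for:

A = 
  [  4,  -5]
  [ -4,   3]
No

AᵀA = 
  [ 32, -32]
  [-32,  34]
≠ I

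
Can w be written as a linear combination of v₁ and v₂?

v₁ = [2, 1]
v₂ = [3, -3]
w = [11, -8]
Yes

Form the augmented matrix and row-reduce:
[v₁|v₂|w] = 
  [  2,   3,  11]
  [  1,  -3,  -8]
R2 → R2 - (1/2)·R1
REF = 
  [    2,     3,    11]
  [    0,  -9/2, -27/2]

No row of the form [0 0 | nonzero], so the system is consistent. Back-substitution gives c₁ = 1, c₂ = 3: w = (1)·v₁ + (3)·v₂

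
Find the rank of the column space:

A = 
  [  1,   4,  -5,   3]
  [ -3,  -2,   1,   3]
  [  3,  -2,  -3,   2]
dim(Col(A)) = 3

Row reduce:
R2 → R2 + (3)·R1
R3 → R3 - (3)·R1
R3 → R3 + (7/5)·R2
REF = 
  [    1,     4,    -5,     3]
  [    0,    10,   -14,    12]
  [    0,     0, -38/5,  49/5]
Pivot columns: 1, 2, 3 → 3 pivots.
dim(Col(A)) = number of pivot columns = 3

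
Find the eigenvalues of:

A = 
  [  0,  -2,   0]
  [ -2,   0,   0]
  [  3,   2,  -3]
Characteristic polynomial: det(λI - A) = λ³ + 3λ² - 4λ - 12
Testing integer divisors of the constant term: p(-2) = 0, so (λ + 2) is a factor:
p(λ) = (λ + 2)(λ² + λ - 6)
λ² + λ - 6 = (λ + 3)(λ - 2)

λ = -2, 2, -3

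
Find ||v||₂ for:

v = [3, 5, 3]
6.557

||v||₂ = √((3)² + (5)² + (3)²) = √43 = 6.557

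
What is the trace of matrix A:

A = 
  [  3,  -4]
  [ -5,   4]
7

tr(A) = 3 + 4 = 7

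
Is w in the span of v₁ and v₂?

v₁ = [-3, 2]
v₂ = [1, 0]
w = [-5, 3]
Yes

Form the augmented matrix and row-reduce:
[v₁|v₂|w] = 
  [ -3,   1,  -5]
  [  2,   0,   3]
R2 → R2 + (2/3)·R1
REF = 
  [  -3,    1,   -5]
  [   0,  2/3, -1/3]

No row of the form [0 0 | nonzero], so the system is consistent. Back-substitution gives c₁ = 3/2, c₂ = -1/2: w = (3/2)·v₁ + (-1/2)·v₂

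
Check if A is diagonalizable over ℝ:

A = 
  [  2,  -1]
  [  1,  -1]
Yes

tr(A) = 1, det(A) = -1
Characteristic polynomial: λ² - tr(A)λ + det(A) = λ² - λ - 1
λ² - λ - 1 = 0  ⇒  λ = (1 ± √((-1)² - 4·(-1)))/2 = (1 ± √(5))/2
  = (1 + √5)/2,  (1 - √5)/2
Eigenvalues: (1 + √5)/2, (1 - √5)/2  (≈ 1.618, -0.618)
The two irrational eigenvalues are distinct (simple), so each has alg. mult. = geom. mult. = 1.
Sum of geometric multiplicities equals n, so A has n independent eigenvectors.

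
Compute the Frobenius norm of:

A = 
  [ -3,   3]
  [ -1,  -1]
||A||_F = 4.472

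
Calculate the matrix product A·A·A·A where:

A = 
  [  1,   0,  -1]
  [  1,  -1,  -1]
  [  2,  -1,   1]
A^4 = 
  [ -7,   1,   1]
  [ -5,   2,   2]
  [ -3,   3,  -6]

A² = A·A:
A²[1,1] = (1)(1) + (0)(1) + (-1)(2) = -1
A²[1,2] = (1)(0) + (0)(-1) + (-1)(-1) = 1
A²[1,3] = (1)(-1) + (0)(-1) + (-1)(1) = -2
A²[2,1] = (1)(1) + (-1)(1) + (-1)(2) = -2
A²[2,2] = (1)(0) + (-1)(-1) + (-1)(-1) = 2
A²[2,3] = (1)(-1) + (-1)(-1) + (-1)(1) = -1
A²[3,1] = (2)(1) + (-1)(1) + (1)(2) = 3
A²[3,2] = (2)(0) + (-1)(-1) + (1)(-1) = 0
A²[3,3] = (2)(-1) + (-1)(-1) + (1)(1) = 0
A² = 
  [ -1,   1,  -2]
  [ -2,   2,  -1]
  [  3,   0,   0]

A^3 = A^2·A:
A^3[1,1] = (-1)(1) + (1)(1) + (-2)(2) = -4
A^3[1,2] = (-1)(0) + (1)(-1) + (-2)(-1) = 1
A^3[1,3] = (-1)(-1) + (1)(-1) + (-2)(1) = -2
A^3[2,1] = (-2)(1) + (2)(1) + (-1)(2) = -2
A^3[2,2] = (-2)(0) + (2)(-1) + (-1)(-1) = -1
A^3[2,3] = (-2)(-1) + (2)(-1) + (-1)(1) = -1
A^3[3,1] = (3)(1) + (0)(1) + (0)(2) = 3
A^3[3,2] = (3)(0) + (0)(-1) + (0)(-1) = 0
A^3[3,3] = (3)(-1) + (0)(-1) + (0)(1) = -3
A^3 = 
  [ -4,   1,  -2]
  [ -2,  -1,  -1]
  [  3,   0,  -3]

A^4 = A^3·A:
A^4[1,1] = (-4)(1) + (1)(1) + (-2)(2) = -7
A^4[1,2] = (-4)(0) + (1)(-1) + (-2)(-1) = 1
A^4[1,3] = (-4)(-1) + (1)(-1) + (-2)(1) = 1
A^4[2,1] = (-2)(1) + (-1)(1) + (-1)(2) = -5
A^4[2,2] = (-2)(0) + (-1)(-1) + (-1)(-1) = 2
A^4[2,3] = (-2)(-1) + (-1)(-1) + (-1)(1) = 2
A^4[3,1] = (3)(1) + (0)(1) + (-3)(2) = -3
A^4[3,2] = (3)(0) + (0)(-1) + (-3)(-1) = 3
A^4[3,3] = (3)(-1) + (0)(-1) + (-3)(1) = -6
A^4 = 
  [ -7,   1,   1]
  [ -5,   2,   2]
  [ -3,   3,  -6]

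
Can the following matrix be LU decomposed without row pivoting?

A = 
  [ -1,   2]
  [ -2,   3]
Yes.
A[1,1] = -1 ≠ 0, so Gaussian elimination proceeds without a row swap: multiplier ℓ₂₁ = (-2)/(-1) = 2, and U[2,2] = 3 - (2)(2) = -1.
L = 
  [  1,   0]
  [  2,   1]
U = 
  [ -1,   2]
  [  0,  -1]
Check row 2 of LU: [(2)(-1), (2)(2) + (-1)] = [-2, 3] = row 2 of A ✓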